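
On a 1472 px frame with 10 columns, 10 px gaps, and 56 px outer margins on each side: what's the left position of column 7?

878 px

Take off 112 px of margins, leaving 1360 px.
1360 − 9·10 = 1270; ÷10 gives c = 127 px.
Each column+gutter stride is 137 px; 6 of them past the 56 px margin is 56 + 822 = 878 px.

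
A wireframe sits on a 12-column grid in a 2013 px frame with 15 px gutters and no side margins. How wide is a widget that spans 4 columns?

2013 − 11·15 = 1848; ÷12 gives c = 154 px.
4-column span = 4·154 + 3·15 = 661 px.

661 px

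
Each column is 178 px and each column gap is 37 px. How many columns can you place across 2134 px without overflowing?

10 columns: 10·178 + 9·37 = 2113 px ≤ 2134.
11 columns: 2328 px > 2134. So 10.

10 columns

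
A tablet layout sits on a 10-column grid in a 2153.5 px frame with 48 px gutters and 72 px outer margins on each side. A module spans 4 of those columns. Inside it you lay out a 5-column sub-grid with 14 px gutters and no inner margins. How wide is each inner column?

Outer content = 2153.5 − 2·72 = 2009.5 px.
10 columns + 9 gutters: 10c + 9·48 = 2009.5.
10c = 2009.5 − 432 = 1577.5, so c = 157.75 px.
4 columns plus 3 gutters: 631 + 144 = 775 px.
Subtracting 4 gutters of 14 leaves 719 for 5 columns, so d = 143.8 px.

143.8 px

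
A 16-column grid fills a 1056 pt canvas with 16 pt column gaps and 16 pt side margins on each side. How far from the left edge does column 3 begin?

Content = 1056 − 2·16 = 1024 pt.
Subtracting 15 column gaps of 16 leaves 784 for 16 columns, so c = 49 pt.
Column 3 starts at margin + 2·(column + gutter) = 16 + 2·65 = 146 pt.

146 pt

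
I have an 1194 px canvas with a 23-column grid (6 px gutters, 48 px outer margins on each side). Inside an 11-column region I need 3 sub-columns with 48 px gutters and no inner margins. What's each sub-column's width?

142 px

Outer content = 1194 − 2·48 = 1098 px.
Subtracting 22 gutters of 6 leaves 966 for 23 columns, so c = 42 px.
Span of 11: 11·42 + 10·6 = 462 + 60 = 522 px.
3 columns + 2 gutters: 3d + 2·48 = 522.
3d = 522 − 96 = 426, so d = 142 px.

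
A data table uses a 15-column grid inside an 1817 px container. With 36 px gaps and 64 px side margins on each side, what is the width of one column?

79 px

Inside the margins: 1817 − 128 = 1689 px.
1689 − 14·36 = 1185; ÷15 gives c = 79 px.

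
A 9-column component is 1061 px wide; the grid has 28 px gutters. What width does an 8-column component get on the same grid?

1061 − 8·28 = 837; ÷9 gives c = 93 px.
8-column span = 8·93 + 7·28 = 940 px.

940 px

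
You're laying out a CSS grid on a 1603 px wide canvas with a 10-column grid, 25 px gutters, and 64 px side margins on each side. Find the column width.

Inside the margins: 1603 − 128 = 1475 px.
10 columns + 9 gutters: 10c + 9·25 = 1475.
10c = 1475 − 225 = 1250, so c = 125 px.

125 px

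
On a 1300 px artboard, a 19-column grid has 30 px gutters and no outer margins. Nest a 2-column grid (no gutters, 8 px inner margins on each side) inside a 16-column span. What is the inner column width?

537 px

Subtracting 18 gutters of 30 leaves 760 for 19 columns, so c = 40 px.
16-column span = 16·40 + 15·30 = 1090 px.
Inner content = 1090 − 2·8 = 1074 px.
1074 / 2 = 537 px per column.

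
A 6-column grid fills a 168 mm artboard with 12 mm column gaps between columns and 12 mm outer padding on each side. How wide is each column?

14 mm

Content width = 168 − 2·12 = 144 mm.
6c + 5·12 = 144 → 6c = 84 → c = 14 mm.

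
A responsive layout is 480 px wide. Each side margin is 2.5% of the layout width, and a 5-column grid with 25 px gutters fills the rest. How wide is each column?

71.2 px

Margins: 2.5% × 480 = 12 px each, so content = 480 − 24 = 456 px.
5 columns + 4 gutters: 5c + 4·25 = 456.
5c = 456 − 100 = 356, so c = 71.2 px.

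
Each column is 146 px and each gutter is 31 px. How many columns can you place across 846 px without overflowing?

4 columns: 4·146 + 3·31 = 677 px ≤ 846.
5 columns: 854 px > 846. So 4.

4 columns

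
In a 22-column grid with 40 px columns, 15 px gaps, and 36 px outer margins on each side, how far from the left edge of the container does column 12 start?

Before column 12: the margin + 11 columns + 11 gaps.
Offset = 36 + 11·(40 + 15) = 36 + 605 = 641 px.

641 px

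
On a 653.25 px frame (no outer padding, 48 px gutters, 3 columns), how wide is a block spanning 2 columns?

419.5 px

3 columns + 2 gutters: 3c + 2·48 = 653.25.
3c = 653.25 − 96 = 557.25, so c = 185.75 px.
2-column span = 2·185.75 + 1·48 = 419.5 px.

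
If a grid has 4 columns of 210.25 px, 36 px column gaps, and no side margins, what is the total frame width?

949 px

Summing: 841 + 108 = 949 px.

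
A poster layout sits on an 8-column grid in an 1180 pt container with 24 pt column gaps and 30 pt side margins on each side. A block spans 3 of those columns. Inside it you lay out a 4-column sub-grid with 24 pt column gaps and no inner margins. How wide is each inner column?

Outer content = 1180 − 2·30 = 1120 pt.
8 columns + 7 column gaps: 8c + 7·24 = 1120.
8c = 1120 − 168 = 952, so c = 119 pt.
3 columns plus 2 column gaps: 357 + 48 = 405 pt.
4d + 3·24 = 405 → 4d = 333 → d = 83.25 pt.

83.25 pt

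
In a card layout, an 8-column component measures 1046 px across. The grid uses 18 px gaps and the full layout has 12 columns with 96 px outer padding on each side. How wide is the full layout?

1770 px

8 columns + 7 gaps: 8c + 7·18 = 1046.
8c = 1046 − 126 = 920, so c = 115 px.
Layout = 2·96 + 12·115 + 11·18 = 192 + 1380 + 198 = 1770 px.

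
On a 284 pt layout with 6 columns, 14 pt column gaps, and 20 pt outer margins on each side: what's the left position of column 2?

Subtract both margins: 284 − 2·20 = 244 pt.
244 − 5·14 = 174; ÷6 gives c = 29 pt.
Each column+gutter stride is 43 pt; 1 of them past the 20 pt margin is 20 + 43 = 63 pt.

63 pt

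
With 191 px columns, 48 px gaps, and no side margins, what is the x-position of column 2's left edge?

239 px

Before column 2: 1 column + 1 gap.
Offset = 1·(191 + 48) = 1·239 = 239 px.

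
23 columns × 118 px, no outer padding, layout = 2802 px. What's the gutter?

4 px

23·118 + 22g = 2802 → 22g = 88 → g = 4 px.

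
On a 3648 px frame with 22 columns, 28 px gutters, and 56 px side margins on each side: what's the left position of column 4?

542 px

Subtract both margins: 3648 − 2·56 = 3536 px.
Subtracting 21 gutters of 28 leaves 2948 for 22 columns, so c = 134 px.
Column 4 starts at margin + 3·(column + gutter) = 56 + 3·162 = 542 px.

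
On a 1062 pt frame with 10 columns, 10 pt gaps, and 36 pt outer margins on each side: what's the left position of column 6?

536 pt

Subtract both margins: 1062 − 2·36 = 990 pt.
990 − 9·10 = 900; ÷10 gives c = 90 pt.
Each column+gutter stride is 100 pt; 5 of them past the 36 pt margin is 36 + 500 = 536 pt.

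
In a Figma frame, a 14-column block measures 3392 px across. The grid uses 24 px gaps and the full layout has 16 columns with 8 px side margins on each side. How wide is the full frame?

3896 px

14 columns + 13 gaps: 14c + 13·24 = 3392.
14c = 3392 − 312 = 3080, so c = 220 px.
Adding margins, columns and gutters: 16 + 3520 + 360 = 3896 px.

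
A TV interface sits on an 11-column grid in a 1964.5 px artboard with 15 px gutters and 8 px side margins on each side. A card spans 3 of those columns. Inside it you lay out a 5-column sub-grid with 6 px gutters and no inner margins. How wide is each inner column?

99.3 px

Subtract both margins: 1964.5 − 2·8 = 1948.5 px.
11 columns + 10 gutters: 11c + 10·15 = 1948.5.
11c = 1948.5 − 150 = 1798.5, so c = 163.5 px.
Span of 3: 3·163.5 + 2·15 = 490.5 + 30 = 520.5 px.
520.5 − 4·6 = 496.5; ÷5 gives d = 99.3 px.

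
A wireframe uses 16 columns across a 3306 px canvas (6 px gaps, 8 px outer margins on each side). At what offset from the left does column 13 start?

Inside the margins: 3306 − 16 = 3290 px.
Subtracting 15 gaps of 6 leaves 3200 for 16 columns, so c = 200 px.
Each column+gutter stride is 206 px; 12 of them past the 8 px margin is 8 + 2472 = 2480 px.

2480 px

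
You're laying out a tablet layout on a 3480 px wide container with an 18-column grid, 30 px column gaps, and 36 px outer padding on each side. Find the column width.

161 px

Inside the margins: 3480 − 72 = 3408 px.
18 columns + 17 column gaps: 18c + 17·30 = 3408.
18c = 3408 − 510 = 2898, so c = 161 px.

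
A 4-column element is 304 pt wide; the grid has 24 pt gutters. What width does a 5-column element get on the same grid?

386 pt

Subtracting 3 gutters of 24 leaves 232 for 4 columns, so c = 58 pt.
5-column span = 5·58 + 4·24 = 386 pt.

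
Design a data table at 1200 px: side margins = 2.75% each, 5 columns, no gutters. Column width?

Margins: 2.75% × 1200 = 33 px each, so content = 1200 − 66 = 1134 px.
5c = 1134 → c = 226.8 px.

226.8 px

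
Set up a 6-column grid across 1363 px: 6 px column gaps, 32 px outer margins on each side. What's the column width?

211.5 px

Take off 64 px of margins, leaving 1299 px.
6 columns + 5 column gaps: 6c + 5·6 = 1299.
6c = 1299 − 30 = 1269, so c = 211.5 px.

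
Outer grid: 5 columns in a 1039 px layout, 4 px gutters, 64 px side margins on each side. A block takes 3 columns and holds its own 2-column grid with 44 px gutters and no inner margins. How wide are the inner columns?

250.5 px

Take off 128 px of margins, leaving 911 px.
911 − 4·4 = 895; ÷5 gives c = 179 px.
Span of 3: 3·179 + 2·4 = 537 + 8 = 545 px.
545 − 1·44 = 501; ÷2 gives d = 250.5 px.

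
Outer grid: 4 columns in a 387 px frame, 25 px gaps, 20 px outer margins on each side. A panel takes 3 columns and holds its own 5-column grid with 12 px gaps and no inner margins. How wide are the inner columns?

41.2 px

Outer content = 387 − 2·20 = 347 px.
4 columns + 3 gaps: 4c + 3·25 = 347.
4c = 347 − 75 = 272, so c = 68 px.
3-column span = 3·68 + 2·25 = 254 px.
Subtracting 4 gaps of 12 leaves 206 for 5 columns, so d = 41.2 px.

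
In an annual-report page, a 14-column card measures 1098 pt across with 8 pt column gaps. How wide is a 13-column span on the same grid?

1019 pt

14 columns + 13 column gaps: 14c + 13·8 = 1098.
14c = 1098 − 104 = 994, so c = 71 pt.
13 columns plus 12 column gaps: 923 + 96 = 1019 pt.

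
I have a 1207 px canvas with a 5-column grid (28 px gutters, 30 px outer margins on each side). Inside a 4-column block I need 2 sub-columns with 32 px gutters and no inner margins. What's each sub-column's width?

Outer content = 1207 − 2·30 = 1147 px.
5c + 4·28 = 1147 → 5c = 1035 → c = 207 px.
4 columns plus 3 gutters: 828 + 84 = 912 px.
2 columns + 1 gutter: 2d + 1·32 = 912.
2d = 912 − 32 = 880, so d = 440 px.

440 px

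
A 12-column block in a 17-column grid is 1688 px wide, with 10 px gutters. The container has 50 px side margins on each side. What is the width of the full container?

12c + 11·10 = 1688 → 12c = 1578 → c = 131.5 px.
Total width: 2·50 + 17·131.5 + 16·10 = 2495.5 px.

2495.5 px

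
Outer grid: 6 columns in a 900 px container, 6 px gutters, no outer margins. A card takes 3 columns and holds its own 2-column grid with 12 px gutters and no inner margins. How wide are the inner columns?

6 columns + 5 gutters: 6c + 5·6 = 900.
6c = 900 − 30 = 870, so c = 145 px.
3-column span = 3·145 + 2·6 = 447 px.
Subtracting 1 gutter of 12 leaves 435 for 2 columns, so d = 217.5 px.

217.5 px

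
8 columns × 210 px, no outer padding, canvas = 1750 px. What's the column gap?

8·210 + 7g = 1750 → 7g = 70 → g = 10 px.

10 px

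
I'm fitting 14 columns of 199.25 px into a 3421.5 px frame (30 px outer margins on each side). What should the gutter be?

44 px

Inside the margins: 3421.5 − 60 = 3361.5 px.
Columns use 2789.5 px, leaving 572 px across 13 gutters = 44 px each.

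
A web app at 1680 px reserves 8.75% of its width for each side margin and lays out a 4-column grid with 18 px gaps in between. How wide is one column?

333 px

Margins: 8.75% × 1680 = 147 px each, so content = 1680 − 294 = 1386 px.
Subtracting 3 gaps of 18 leaves 1332 for 4 columns, so c = 333 px.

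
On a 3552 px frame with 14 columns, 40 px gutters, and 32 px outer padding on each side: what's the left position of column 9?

Subtract both margins: 3552 − 2·32 = 3488 px.
3488 − 13·40 = 2968; ÷14 gives c = 212 px.
Each column+gutter stride is 252 px; 8 of them past the 32 px margin is 32 + 2016 = 2048 px.

2048 px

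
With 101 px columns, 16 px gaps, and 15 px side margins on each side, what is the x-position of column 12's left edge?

1302 px

Column 12 starts at margin + 11·(column + gutter) = 15 + 11·117 = 1302 px.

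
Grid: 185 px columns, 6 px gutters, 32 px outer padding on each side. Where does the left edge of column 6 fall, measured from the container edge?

Before column 6: the margin + 5 columns + 5 gutters.
Offset = 32 + 5·(185 + 6) = 32 + 955 = 987 px.

987 px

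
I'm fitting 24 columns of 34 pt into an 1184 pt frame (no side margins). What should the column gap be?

24·34 + 23g = 1184 → 23g = 368 → g = 16 pt.

16 pt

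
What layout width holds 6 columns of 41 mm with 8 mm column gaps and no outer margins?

286 mm

Summing: 246 + 40 = 286 mm.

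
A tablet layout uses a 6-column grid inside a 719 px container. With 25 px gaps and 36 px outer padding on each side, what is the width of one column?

87 px

Content width = 719 − 2·36 = 647 px.
6c + 5·25 = 647 → 6c = 522 → c = 87 px.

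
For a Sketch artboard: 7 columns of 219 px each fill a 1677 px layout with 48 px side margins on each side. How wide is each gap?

Take off 96 px of margins, leaving 1581 px.
7 columns take 7·219 = 1533 px; remaining 48 splits into 6 gaps.
g = 48 / 6 = 8 px.

8 px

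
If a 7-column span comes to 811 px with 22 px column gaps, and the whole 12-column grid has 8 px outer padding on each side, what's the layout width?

1422 px

811 − 6·22 = 679; ÷7 gives c = 97 px.
Layout = 2·8 + 12·97 + 11·22 = 16 + 1164 + 242 = 1422 px.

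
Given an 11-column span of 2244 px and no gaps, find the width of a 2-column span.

11c = 2244 → c = 204 px.
2-column span = 2·204 = 408 px.

408 px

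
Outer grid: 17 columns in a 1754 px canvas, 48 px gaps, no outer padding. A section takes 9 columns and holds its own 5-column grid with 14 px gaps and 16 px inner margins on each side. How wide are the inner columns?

Subtracting 16 gaps of 48 leaves 986 for 17 columns, so c = 58 px.
9 columns plus 8 gaps: 522 + 384 = 906 px.
Inner content = 906 − 2·16 = 874 px.
874 − 4·14 = 818; ÷5 gives d = 163.6 px.

163.6 px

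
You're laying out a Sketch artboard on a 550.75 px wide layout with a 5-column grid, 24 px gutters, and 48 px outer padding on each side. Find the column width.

Subtract both margins: 550.75 − 2·48 = 454.75 px.
5 columns + 4 gutters: 5c + 4·24 = 454.75.
5c = 454.75 − 96 = 358.75, so c = 71.75 px.

71.75 px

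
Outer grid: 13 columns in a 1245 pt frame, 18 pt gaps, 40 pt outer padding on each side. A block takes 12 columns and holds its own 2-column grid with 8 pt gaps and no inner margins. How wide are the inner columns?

Subtract both margins: 1245 − 2·40 = 1165 pt.
13 columns + 12 gaps: 13c + 12·18 = 1165.
13c = 1165 − 216 = 949, so c = 73 pt.
12 columns plus 11 gaps: 876 + 198 = 1074 pt.
2d + 1·8 = 1074 → 2d = 1066 → d = 533 pt.

533 pt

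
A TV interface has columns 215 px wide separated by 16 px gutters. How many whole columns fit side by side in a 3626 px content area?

15 columns

k columns need k·215 + (k−1)·16 = k·231 − 16.
k·231 − 16 ≤ 3626 → k ≤ 3642 / 231 ≈ 15.77, so k = 15.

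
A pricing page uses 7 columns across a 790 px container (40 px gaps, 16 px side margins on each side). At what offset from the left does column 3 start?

244 px

Subtract both margins: 790 − 2·16 = 758 px.
7c + 6·40 = 758 → 7c = 518 → c = 74 px.
Column 3 starts at margin + 2·(column + gutter) = 16 + 2·114 = 244 px.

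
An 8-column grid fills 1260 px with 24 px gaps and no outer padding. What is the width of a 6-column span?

1260 − 7·24 = 1092; ÷8 gives c = 136.5 px.
6-column span = 6·136.5 + 5·24 = 939 px.

939 px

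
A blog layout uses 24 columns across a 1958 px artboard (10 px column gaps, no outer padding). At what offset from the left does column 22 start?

1722 px

Subtracting 23 column gaps of 10 leaves 1728 for 24 columns, so c = 72 px.
No margin, so column 22 starts at 21·(column + gutter) = 21·82 = 1722 px.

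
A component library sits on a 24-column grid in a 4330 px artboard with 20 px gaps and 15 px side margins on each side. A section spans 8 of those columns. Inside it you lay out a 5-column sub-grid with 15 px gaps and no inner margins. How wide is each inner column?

272 px

Inside the margins: 4330 − 30 = 4300 px.
Subtracting 23 gaps of 20 leaves 3840 for 24 columns, so c = 160 px.
8-column span = 8·160 + 7·20 = 1420 px.
Subtracting 4 gaps of 15 leaves 1360 for 5 columns, so d = 272 px.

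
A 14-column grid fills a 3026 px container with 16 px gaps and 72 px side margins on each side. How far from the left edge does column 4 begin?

693 px

Subtract both margins: 3026 − 2·72 = 2882 px.
14 columns + 13 gaps: 14c + 13·16 = 2882.
14c = 2882 − 208 = 2674, so c = 191 px.
Before column 4: the margin + 3 columns + 3 gaps.
Offset = 72 + 3·(191 + 16) = 72 + 621 = 693 px.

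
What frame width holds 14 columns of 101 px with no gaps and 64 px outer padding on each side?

Summing: 128 + 1414 = 1542 px.

1542 px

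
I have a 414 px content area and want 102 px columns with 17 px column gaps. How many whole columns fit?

3 columns

Each extra column adds 102 + 17 = 119 px.
(414 + 17) / 119 = 3.62, so 3 columns fit.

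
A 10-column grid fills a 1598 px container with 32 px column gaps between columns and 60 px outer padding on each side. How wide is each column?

Subtract both margins: 1598 − 2·60 = 1478 px.
10c + 9·32 = 1478 → 10c = 1190 → c = 119 px.

119 px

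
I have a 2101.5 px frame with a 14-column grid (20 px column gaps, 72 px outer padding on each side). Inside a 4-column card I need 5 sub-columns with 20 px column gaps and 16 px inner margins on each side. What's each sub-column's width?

Outer content = 2101.5 − 2·72 = 1957.5 px.
14c + 13·20 = 1957.5 → 14c = 1697.5 → c = 121.25 px.
4 columns plus 3 column gaps: 485 + 60 = 545 px.
Inner content = 545 − 2·16 = 513 px.
Subtracting 4 column gaps of 20 leaves 433 for 5 columns, so d = 86.6 px.

86.6 px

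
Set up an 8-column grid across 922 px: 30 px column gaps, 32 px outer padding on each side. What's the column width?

Content width = 922 − 2·32 = 858 px.
Subtracting 7 column gaps of 30 leaves 648 for 8 columns, so c = 81 px.

81 px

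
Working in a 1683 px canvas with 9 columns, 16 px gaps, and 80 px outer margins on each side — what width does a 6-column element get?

Content width = 1683 − 2·80 = 1523 px.
Subtracting 8 gaps of 16 leaves 1395 for 9 columns, so c = 155 px.
6 columns plus 5 gaps: 930 + 80 = 1010 px.

1010 px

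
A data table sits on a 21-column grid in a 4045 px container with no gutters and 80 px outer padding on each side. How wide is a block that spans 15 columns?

2775 px

Take off 160 px of margins, leaving 3885 px.
With no gutters, each column is 3885/21 = 185 px.
15-column span = 15·185 = 2775 px.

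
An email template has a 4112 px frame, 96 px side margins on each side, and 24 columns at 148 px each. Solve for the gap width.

Subtract both margins: 4112 − 2·96 = 3920 px.
Columns use 3552 px, leaving 368 px across 23 gaps = 16 px each.

16 px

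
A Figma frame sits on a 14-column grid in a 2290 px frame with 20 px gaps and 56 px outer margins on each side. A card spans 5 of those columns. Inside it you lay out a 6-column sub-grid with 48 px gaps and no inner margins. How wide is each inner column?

87.5 px

Subtract both margins: 2290 − 2·56 = 2178 px.
2178 − 13·20 = 1918; ÷14 gives c = 137 px.
5-column span = 5·137 + 4·20 = 765 px.
6d + 5·48 = 765 → 6d = 525 → d = 87.5 px.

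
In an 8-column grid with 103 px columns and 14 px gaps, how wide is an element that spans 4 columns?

4 columns plus 3 gaps: 412 + 42 = 454 px.

454 px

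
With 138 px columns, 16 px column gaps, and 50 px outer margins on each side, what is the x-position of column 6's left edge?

820 px

Column 6 starts at margin + 5·(column + gutter) = 50 + 5·154 = 820 px.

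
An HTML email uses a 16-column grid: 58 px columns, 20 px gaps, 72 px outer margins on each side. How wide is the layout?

1372 px

Adding margins, columns and gutters: 144 + 928 + 300 = 1372 px.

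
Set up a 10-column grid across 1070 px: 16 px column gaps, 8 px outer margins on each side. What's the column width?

91 px

Take off 16 px of margins, leaving 1054 px.
10c + 9·16 = 1054 → 10c = 910 → c = 91 px.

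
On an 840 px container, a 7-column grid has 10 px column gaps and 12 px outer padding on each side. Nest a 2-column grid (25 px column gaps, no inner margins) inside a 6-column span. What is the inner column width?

336.5 px

Take off 24 px of margins, leaving 816 px.
816 − 6·10 = 756; ÷7 gives c = 108 px.
6 columns plus 5 column gaps: 648 + 50 = 698 px.
2d + 1·25 = 698 → 2d = 673 → d = 336.5 px.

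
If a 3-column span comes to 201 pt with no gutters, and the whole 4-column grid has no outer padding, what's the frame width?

268 pt

3c = 201 → c = 67 pt.
Summing: 268 = 268 pt.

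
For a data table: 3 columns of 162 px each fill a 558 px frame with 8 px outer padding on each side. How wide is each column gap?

Take off 16 px of margins, leaving 542 px.
3·162 + 2g = 542 → 2g = 56 → g = 28 px.

28 px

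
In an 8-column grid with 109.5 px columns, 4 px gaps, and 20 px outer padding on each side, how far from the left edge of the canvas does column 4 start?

360.5 px

Before column 4: the margin + 3 columns + 3 gaps.
Offset = 20 + 3·(109.5 + 4) = 20 + 340.5 = 360.5 px.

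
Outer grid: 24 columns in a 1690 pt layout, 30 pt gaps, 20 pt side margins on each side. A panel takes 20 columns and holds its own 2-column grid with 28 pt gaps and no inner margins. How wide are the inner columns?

Outer content = 1690 − 2·20 = 1650 pt.
24 columns + 23 gaps: 24c + 23·30 = 1650.
24c = 1650 − 690 = 960, so c = 40 pt.
20 columns plus 19 gaps: 800 + 570 = 1370 pt.
2d + 1·28 = 1370 → 2d = 1342 → d = 671 pt.

671 pt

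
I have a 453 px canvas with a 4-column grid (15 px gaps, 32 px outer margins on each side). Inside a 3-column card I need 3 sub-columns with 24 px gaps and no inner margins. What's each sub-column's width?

80 px

Outer content = 453 − 2·32 = 389 px.
389 − 3·15 = 344; ÷4 gives c = 86 px.
Span of 3: 3·86 + 2·15 = 258 + 30 = 288 px.
3d + 2·24 = 288 → 3d = 240 → d = 80 px.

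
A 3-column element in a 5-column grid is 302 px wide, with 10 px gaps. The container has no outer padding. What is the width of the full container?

510 px

3c + 2·10 = 302 → 3c = 282 → c = 94 px.
Container = 5·94 + 4·10 = 470 + 40 = 510 px.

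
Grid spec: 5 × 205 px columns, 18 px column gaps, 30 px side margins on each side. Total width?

Adding margins, columns and gutters: 60 + 1025 + 72 = 1157 px.

1157 px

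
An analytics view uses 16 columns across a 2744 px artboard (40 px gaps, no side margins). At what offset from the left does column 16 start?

Subtracting 15 gaps of 40 leaves 2144 for 16 columns, so c = 134 px.
Before column 16: 15 columns + 15 gaps.
Offset = 15·(134 + 40) = 15·174 = 2610 px.

2610 px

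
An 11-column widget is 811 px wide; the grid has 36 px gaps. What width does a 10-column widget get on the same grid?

734 px

Subtracting 10 gaps of 36 leaves 451 for 11 columns, so c = 41 px.
10 columns plus 9 gaps: 410 + 324 = 734 px.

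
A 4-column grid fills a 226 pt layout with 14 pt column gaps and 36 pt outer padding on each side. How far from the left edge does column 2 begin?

Subtract both margins: 226 − 2·36 = 154 pt.
4c + 3·14 = 154 → 4c = 112 → c = 28 pt.
Column 2 starts at margin + 1·(column + gutter) = 36 + 1·42 = 78 pt.

78 pt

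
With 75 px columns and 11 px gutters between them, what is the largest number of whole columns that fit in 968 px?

k columns need k·75 + (k−1)·11 = k·86 − 11.
k·86 − 11 ≤ 968 → k ≤ 979 / 86 ≈ 11.38, so k = 11.

11 columns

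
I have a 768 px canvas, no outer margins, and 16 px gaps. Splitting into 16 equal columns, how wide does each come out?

33 px

Subtracting 15 gaps of 16 leaves 528 for 16 columns, so c = 33 px.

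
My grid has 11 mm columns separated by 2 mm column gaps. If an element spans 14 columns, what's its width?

14 columns plus 13 column gaps: 154 + 26 = 180 mm.

180 mm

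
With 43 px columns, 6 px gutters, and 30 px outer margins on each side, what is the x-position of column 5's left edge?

Each column+gutter stride is 49 px; 4 of them past the 30 px margin is 30 + 196 = 226 px.

226 px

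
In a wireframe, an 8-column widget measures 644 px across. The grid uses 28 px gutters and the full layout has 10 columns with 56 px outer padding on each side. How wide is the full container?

8 columns + 7 gutters: 8c + 7·28 = 644.
8c = 644 − 196 = 448, so c = 56 px.
Adding margins, columns and gutters: 112 + 560 + 252 = 924 px.

924 px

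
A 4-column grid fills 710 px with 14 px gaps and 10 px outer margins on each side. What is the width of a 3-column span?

514 px

Content width = 710 − 2·10 = 690 px.
Subtracting 3 gaps of 14 leaves 648 for 4 columns, so c = 162 px.
3 columns plus 2 gaps: 486 + 28 = 514 px.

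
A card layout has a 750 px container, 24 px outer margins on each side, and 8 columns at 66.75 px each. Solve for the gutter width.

Inside the margins: 750 − 48 = 702 px.
8·66.75 + 7g = 702 → 7g = 168 → g = 24 px.

24 px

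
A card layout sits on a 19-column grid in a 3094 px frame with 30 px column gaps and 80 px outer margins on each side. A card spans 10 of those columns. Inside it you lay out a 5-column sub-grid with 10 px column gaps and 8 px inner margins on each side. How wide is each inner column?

Subtract both margins: 3094 − 2·80 = 2934 px.
19 columns + 18 column gaps: 19c + 18·30 = 2934.
19c = 2934 − 540 = 2394, so c = 126 px.
Span of 10: 10·126 + 9·30 = 1260 + 270 = 1530 px.
Inner content = 1530 − 2·8 = 1514 px.
1514 − 4·10 = 1474; ÷5 gives d = 294.8 px.

294.8 px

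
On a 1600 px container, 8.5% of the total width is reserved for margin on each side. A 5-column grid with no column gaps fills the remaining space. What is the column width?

265.6 px

Margins: 8.5% × 1600 = 136 px each, so content = 1600 − 272 = 1328 px.
5c = 1328 → c = 265.6 px.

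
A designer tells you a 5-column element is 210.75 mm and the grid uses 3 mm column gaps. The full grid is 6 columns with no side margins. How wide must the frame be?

253.5 mm

210.75 − 4·3 = 198.75; ÷5 gives c = 39.75 mm.
Summing: 238.5 + 15 = 253.5 mm.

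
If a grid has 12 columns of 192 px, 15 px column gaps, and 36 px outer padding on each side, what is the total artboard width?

2541 px

Artboard = 2·36 + 12·192 + 11·15 = 72 + 2304 + 165 = 2541 px.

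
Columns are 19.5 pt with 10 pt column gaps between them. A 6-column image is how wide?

6 columns plus 5 column gaps: 117 + 50 = 167 pt.

167 pt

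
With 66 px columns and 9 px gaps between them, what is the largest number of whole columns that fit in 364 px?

k columns need k·66 + (k−1)·9 = k·75 − 9.
k·75 − 9 ≤ 364 → k ≤ 373 / 75 ≈ 4.97, so k = 4.

4 columns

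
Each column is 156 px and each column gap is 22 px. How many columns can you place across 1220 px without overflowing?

6 columns

Each extra column adds 156 + 22 = 178 px.
(1220 + 22) / 178 = 6.98, so 6 columns fit.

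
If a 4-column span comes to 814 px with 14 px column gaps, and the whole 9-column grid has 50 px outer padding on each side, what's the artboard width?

1949 px

Subtracting 3 column gaps of 14 leaves 772 for 4 columns, so c = 193 px.
Artboard = 2·50 + 9·193 + 8·14 = 100 + 1737 + 112 = 1949 px.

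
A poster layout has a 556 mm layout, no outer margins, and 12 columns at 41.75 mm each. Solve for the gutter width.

12·41.75 + 11g = 556 → 11g = 55 → g = 5 mm.

5 mm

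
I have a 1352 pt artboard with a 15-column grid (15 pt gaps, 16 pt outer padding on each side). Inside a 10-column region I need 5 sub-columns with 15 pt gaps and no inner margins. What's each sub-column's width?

163 pt

Subtract both margins: 1352 − 2·16 = 1320 pt.
15c + 14·15 = 1320 → 15c = 1110 → c = 74 pt.
10 columns plus 9 gaps: 740 + 135 = 875 pt.
5 columns + 4 gaps: 5d + 4·15 = 875.
5d = 875 − 60 = 815, so d = 163 pt.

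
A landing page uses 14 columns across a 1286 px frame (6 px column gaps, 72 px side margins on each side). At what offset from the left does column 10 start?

810 px

Content = 1286 − 2·72 = 1142 px.
1142 − 13·6 = 1064; ÷14 gives c = 76 px.
Before column 10: the margin + 9 columns + 9 column gaps.
Offset = 72 + 9·(76 + 6) = 72 + 738 = 810 px.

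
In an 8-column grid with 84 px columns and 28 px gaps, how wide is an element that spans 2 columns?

196 px

2 columns plus 1 gap: 168 + 28 = 196 px.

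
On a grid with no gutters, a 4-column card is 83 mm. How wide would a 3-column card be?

62.25 mm

With no gutters, each column is 83/4 = 20.75 mm.
3-column span = 3·20.75 = 62.25 mm.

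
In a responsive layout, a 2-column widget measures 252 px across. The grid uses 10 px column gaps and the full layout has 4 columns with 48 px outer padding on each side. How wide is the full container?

252 − 1·10 = 242; ÷2 gives c = 121 px.
Container = 2·48 + 4·121 + 3·10 = 96 + 484 + 30 = 610 px.

610 px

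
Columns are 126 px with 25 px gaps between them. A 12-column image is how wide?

Span of 12: 12·126 + 11·25 = 1512 + 275 = 1787 px.

1787 px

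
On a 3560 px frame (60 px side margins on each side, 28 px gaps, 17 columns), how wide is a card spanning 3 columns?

Content width = 3560 − 2·60 = 3440 px.
3440 − 16·28 = 2992; ÷17 gives c = 176 px.
3 columns plus 2 gaps: 528 + 56 = 584 px.

584 px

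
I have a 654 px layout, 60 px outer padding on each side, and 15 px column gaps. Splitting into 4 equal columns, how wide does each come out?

Inside the margins: 654 − 120 = 534 px.
4 columns + 3 column gaps: 4c + 3·15 = 534.
4c = 534 − 45 = 489, so c = 122.25 px.

122.25 px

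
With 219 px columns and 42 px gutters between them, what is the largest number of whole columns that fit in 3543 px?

k columns need k·219 + (k−1)·42 = k·261 − 42.
k·261 − 42 ≤ 3543 → k ≤ 3585 / 261 ≈ 13.74, so k = 13.

13 columns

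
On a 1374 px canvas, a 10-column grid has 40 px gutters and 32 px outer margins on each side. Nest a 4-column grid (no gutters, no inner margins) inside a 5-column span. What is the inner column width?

Take off 64 px of margins, leaving 1310 px.
1310 − 9·40 = 950; ÷10 gives c = 95 px.
Span of 5: 5·95 + 4·40 = 475 + 160 = 635 px.
With no gutters, each column is 635/4 = 158.75 px.

158.75 px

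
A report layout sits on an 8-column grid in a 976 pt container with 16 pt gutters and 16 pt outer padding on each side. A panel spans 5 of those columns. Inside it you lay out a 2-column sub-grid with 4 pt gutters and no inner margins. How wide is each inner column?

Subtract both margins: 976 − 2·16 = 944 pt.
8c + 7·16 = 944 → 8c = 832 → c = 104 pt.
5 columns plus 4 gutters: 520 + 64 = 584 pt.
Subtracting 1 gutter of 4 leaves 580 for 2 columns, so d = 290 pt.

290 pt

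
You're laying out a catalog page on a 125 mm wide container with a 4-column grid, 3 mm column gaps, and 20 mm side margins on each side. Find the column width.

Content width = 125 − 2·20 = 85 mm.
85 − 3·3 = 76; ÷4 gives c = 19 mm.

19 mm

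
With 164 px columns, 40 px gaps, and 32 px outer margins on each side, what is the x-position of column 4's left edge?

Each column+gutter stride is 204 px; 3 of them past the 32 px margin is 32 + 612 = 644 px.

644 px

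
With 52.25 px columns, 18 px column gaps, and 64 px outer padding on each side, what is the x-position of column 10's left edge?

Column 10 starts at margin + 9·(column + gutter) = 64 + 9·70.25 = 696.25 px.

696.25 px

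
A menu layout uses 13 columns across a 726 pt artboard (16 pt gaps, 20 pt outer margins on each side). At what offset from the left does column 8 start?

398 pt

Subtract both margins: 726 − 2·20 = 686 pt.
13 columns + 12 gaps: 13c + 12·16 = 686.
13c = 686 − 192 = 494, so c = 38 pt.
Each column+gutter stride is 54 pt; 7 of them past the 20 pt margin is 20 + 378 = 398 pt.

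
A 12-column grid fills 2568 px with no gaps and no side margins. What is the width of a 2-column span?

12c = 2568 → c = 214 px.
With no gaps, 2 columns span 2·214 = 428 px.

428 px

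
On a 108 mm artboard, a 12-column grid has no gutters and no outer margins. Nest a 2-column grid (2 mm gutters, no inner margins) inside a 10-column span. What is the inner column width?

108 / 12 = 9 mm per column.
10-column span = 10·9 = 90 mm.
Subtracting 1 gutter of 2 leaves 88 for 2 columns, so d = 44 mm.

44 mm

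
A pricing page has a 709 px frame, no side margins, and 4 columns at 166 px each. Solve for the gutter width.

15 px

4·166 + 3g = 709 → 3g = 45 → g = 15 px.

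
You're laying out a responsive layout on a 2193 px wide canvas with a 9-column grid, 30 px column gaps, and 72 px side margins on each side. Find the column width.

Inside the margins: 2193 − 144 = 2049 px.
2049 − 8·30 = 1809; ÷9 gives c = 201 px.

201 px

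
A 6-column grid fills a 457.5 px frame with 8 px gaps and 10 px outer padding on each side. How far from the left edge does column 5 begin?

307 px

Take off 20 px of margins, leaving 437.5 px.
6 columns + 5 gaps: 6c + 5·8 = 437.5.
6c = 437.5 − 40 = 397.5, so c = 66.25 px.
Each column+gutter stride is 74.25 px; 4 of them past the 10 px margin is 10 + 297 = 307 px.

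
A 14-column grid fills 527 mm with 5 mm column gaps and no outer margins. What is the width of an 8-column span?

299 mm

Subtracting 13 column gaps of 5 leaves 462 for 14 columns, so c = 33 mm.
8 columns plus 7 column gaps: 264 + 35 = 299 mm.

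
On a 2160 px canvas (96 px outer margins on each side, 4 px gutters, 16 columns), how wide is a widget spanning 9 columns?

1105.25 px

Inside the margins: 2160 − 192 = 1968 px.
Subtracting 15 gutters of 4 leaves 1908 for 16 columns, so c = 119.25 px.
9-column span = 9·119.25 + 8·4 = 1105.25 px.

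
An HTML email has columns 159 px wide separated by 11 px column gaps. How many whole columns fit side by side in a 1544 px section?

9 columns

Each extra column adds 159 + 11 = 170 px.
(1544 + 11) / 170 = 9.15, so 9 columns fit.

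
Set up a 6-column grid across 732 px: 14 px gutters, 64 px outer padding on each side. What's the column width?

89 px

Content width = 732 − 2·64 = 604 px.
604 − 5·14 = 534; ÷6 gives c = 89 px.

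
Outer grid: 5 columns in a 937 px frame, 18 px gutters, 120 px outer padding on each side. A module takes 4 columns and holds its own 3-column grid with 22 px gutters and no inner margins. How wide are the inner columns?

170 px

Subtract both margins: 937 − 2·120 = 697 px.
5 columns + 4 gutters: 5c + 4·18 = 697.
5c = 697 − 72 = 625, so c = 125 px.
4-column span = 4·125 + 3·18 = 554 px.
3d + 2·22 = 554 → 3d = 510 → d = 170 px.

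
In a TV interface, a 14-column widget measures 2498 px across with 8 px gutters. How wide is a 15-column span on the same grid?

2677 px

2498 − 13·8 = 2394; ÷14 gives c = 171 px.
15 columns plus 14 gutters: 2565 + 112 = 2677 px.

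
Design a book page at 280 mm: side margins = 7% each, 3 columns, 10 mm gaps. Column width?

73.6 mm

Each margin = 7% of 280 = 19.6 mm; content = 280 − 2·19.6 = 240.8 mm.
240.8 − 2·10 = 220.8; ÷3 gives c = 73.6 mm.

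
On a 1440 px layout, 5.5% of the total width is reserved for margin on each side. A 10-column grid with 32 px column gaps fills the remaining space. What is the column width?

99.36 px

Margins: 5.5% × 1440 = 79.2 px each, so content = 1440 − 158.4 = 1281.6 px.
Subtracting 9 column gaps of 32 leaves 993.6 for 10 columns, so c = 99.36 px.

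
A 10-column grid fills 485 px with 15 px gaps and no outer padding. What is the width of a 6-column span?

10c + 9·15 = 485 → 10c = 350 → c = 35 px.
Span of 6: 6·35 + 5·15 = 210 + 75 = 285 px.

285 px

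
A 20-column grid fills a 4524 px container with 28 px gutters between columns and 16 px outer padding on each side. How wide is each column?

Inside the margins: 4524 − 32 = 4492 px.
20 columns + 19 gutters: 20c + 19·28 = 4492.
20c = 4492 − 532 = 3960, so c = 198 px.

198 px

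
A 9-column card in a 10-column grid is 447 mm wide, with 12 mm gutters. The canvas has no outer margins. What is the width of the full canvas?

9c + 8·12 = 447 → 9c = 351 → c = 39 mm.
Summing: 390 + 108 = 498 mm.

498 mm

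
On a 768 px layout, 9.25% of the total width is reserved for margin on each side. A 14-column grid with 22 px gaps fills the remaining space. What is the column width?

768 × (1 − 2·9.25%) = 768 × 81.5% = 625.92 px for the columns.
14c + 13·22 = 625.92 → 14c = 339.92 → c = 24.28 px.

24.28 px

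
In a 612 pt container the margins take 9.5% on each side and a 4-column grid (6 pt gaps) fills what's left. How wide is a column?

Each margin = 9.5% of 612 = 58.14 pt; content = 612 − 2·58.14 = 495.72 pt.
Subtracting 3 gaps of 6 leaves 477.72 for 4 columns, so c = 119.43 pt.

119.43 pt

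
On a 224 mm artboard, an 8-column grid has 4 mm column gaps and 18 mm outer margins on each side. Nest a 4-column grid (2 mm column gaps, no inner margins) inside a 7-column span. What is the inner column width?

39.5 mm

Inside the margins: 224 − 36 = 188 mm.
Subtracting 7 column gaps of 4 leaves 160 for 8 columns, so c = 20 mm.
7-column span = 7·20 + 6·4 = 164 mm.
4d + 3·2 = 164 → 4d = 158 → d = 39.5 mm.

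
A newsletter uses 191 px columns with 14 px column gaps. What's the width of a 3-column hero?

601 px

Span of 3: 3·191 + 2·14 = 573 + 28 = 601 px.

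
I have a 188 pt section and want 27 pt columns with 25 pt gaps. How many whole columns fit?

4 columns

Each extra column adds 27 + 25 = 52 pt.
(188 + 25) / 52 = 4.10, so 4 columns fit.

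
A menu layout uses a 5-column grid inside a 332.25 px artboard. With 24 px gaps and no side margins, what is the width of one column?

47.25 px

Subtracting 4 gaps of 24 leaves 236.25 for 5 columns, so c = 47.25 px.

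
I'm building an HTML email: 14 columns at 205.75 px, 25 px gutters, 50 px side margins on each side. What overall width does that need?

3305.5 px

Adding margins, columns and gutters: 100 + 2880.5 + 325 = 3305.5 px.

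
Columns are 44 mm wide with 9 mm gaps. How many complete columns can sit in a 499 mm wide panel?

9 columns: 9·44 + 8·9 = 468 mm ≤ 499.
10 columns: 521 mm > 499. So 9.

9 columns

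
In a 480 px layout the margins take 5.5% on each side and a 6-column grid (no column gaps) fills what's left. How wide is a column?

71.2 px

480 × (1 − 2·5.5%) = 480 × 89% = 427.2 px for the columns.
427.2 / 6 = 71.2 px per column.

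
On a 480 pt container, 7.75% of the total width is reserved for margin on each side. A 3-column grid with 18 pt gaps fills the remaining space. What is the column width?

123.2 pt

Margins: 7.75% × 480 = 37.2 pt each, so content = 480 − 74.4 = 405.6 pt.
Subtracting 2 gaps of 18 leaves 369.6 for 3 columns, so c = 123.2 pt.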